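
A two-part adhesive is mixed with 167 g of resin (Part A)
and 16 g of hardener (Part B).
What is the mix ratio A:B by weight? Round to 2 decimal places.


Mix ratio = mass_A / mass_B
= 167 / 16
= 10.44

10.44


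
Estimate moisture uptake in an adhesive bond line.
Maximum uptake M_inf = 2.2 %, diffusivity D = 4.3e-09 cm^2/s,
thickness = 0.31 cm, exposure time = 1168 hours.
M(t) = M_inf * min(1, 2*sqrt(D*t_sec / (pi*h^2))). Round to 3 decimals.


Convert time: 1168 h = 4204800 s
ratio = min(1, 2*sqrt(4.3e-09*4204800/(pi*0.31^2)))
= 0.489441
M(t) = 2.2 * 0.489441 = 1.077%

1.077


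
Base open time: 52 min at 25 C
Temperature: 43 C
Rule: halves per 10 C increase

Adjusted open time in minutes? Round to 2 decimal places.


Acceleration = 2^((43-25)/10) = 3.4822
Open time = 52 / 3.4822 = 14.93 min

14.93


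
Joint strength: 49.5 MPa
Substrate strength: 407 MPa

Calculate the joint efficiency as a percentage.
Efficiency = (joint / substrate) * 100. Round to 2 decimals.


Efficiency = (49.5 / 407) * 100 = 12.16%

12.16


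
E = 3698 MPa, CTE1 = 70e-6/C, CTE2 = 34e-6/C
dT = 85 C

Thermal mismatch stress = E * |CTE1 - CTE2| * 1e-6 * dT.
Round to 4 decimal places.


= 3698 * 36e-6 * 85
= 11.3159 MPa

11.3159


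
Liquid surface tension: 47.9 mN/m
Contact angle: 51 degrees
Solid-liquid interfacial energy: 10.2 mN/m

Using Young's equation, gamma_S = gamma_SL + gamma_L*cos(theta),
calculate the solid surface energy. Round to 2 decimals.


gamma_S = 10.2 + 47.9 * cos(51)
= 40.34 mN/m

40.34


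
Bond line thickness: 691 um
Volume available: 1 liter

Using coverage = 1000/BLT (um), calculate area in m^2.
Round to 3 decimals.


1 L = 1e6 mm^3, thickness = 691 um = 0.691 mm
Area = 1e6 / 0.691 mm^2 = (1e6 / 0.691) / 1e6 m^2 = 1000 / 691 m^2
= 1.447 m^2

1.447


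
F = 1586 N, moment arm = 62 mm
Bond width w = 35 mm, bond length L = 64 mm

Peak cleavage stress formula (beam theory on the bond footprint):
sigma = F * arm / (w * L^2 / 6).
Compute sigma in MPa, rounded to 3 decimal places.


sigma = (1586 * 62) / (35 * 4096 / 6)
= 98332 * 6 / 143360
= 589992 / 143360
= 4.115 MPa

4.115


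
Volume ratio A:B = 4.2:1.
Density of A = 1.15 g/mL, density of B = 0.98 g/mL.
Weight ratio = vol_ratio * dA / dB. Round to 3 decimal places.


Wt ratio = 4.2 * 1.15 / 0.98
= 4.929

4.929


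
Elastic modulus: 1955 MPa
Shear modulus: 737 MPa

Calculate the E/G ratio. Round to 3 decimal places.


E / G = 1955 / 737 = 2.653

2.653


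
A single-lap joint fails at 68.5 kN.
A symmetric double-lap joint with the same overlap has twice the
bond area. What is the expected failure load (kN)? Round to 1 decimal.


Double-lap load = 2 * 68.5 = 137.0 kN

137.0


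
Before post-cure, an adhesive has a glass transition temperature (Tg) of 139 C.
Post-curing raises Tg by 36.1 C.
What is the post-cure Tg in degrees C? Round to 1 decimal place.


Tg_post = Tg_base + delta_Tg
= 139 + 36.1
= 175.1 C

175.1


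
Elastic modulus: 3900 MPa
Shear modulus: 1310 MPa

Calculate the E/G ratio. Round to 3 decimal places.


E / G = 3900 / 1310 = 2.977

2.977


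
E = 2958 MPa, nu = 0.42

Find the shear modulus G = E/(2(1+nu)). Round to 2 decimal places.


G = 2958 / (2 * 1.42)
= 1041.55 MPa

1041.55


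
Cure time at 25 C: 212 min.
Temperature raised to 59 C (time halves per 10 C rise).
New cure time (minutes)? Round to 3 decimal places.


Acceleration factor = 2^(34/10) = 10.5561
New time = 212 / 10.5561 = 20.083 min

20.083


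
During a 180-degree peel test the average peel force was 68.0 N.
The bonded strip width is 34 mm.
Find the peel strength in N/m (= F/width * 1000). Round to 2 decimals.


Peel strength = F/width * 1000
= 68.0 / 34 * 1000
= 2000.00 N/m

2000.00


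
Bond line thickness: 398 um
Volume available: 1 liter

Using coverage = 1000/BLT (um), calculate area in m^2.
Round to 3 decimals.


1 L = 1e6 mm^3, thickness = 398 um = 0.398 mm
Area = 1e6 / 0.398 mm^2 = (1e6 / 0.398) / 1e6 m^2 = 1000 / 398 m^2
= 2.513 m^2

2.513


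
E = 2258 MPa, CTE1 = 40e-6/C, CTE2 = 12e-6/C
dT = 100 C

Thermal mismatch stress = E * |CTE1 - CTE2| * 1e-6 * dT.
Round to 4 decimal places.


= 2258 * 28e-6 * 100
= 6.3224 MPa

6.3224


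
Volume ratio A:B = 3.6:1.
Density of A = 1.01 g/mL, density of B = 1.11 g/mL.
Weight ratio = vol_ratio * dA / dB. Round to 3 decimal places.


Wt ratio = 3.6 * 1.01 / 1.11
= 3.276

3.276


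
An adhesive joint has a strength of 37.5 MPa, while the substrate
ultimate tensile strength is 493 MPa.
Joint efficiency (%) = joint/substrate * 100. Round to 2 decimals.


Efficiency = 37.5 / 493 * 100
= 7.61%

7.61


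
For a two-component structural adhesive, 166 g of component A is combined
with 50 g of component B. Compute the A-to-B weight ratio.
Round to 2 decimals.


Weight ratio A:B = 166 / 50
= 3.32

3.32


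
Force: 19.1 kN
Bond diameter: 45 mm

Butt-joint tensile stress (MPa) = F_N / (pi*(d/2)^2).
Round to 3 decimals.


F_N = 19.1 * 1000 = 19100.0 N
A = pi*(22.5)^2 = 1590.4313 mm^2
stress = 19100.0 / 1590.4313 = 12.009 MPa

12.009


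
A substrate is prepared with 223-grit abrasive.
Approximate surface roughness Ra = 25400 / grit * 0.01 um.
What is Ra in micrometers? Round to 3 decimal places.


Ra = 25400 / 223 * 0.01 = 1.139 um

1.139


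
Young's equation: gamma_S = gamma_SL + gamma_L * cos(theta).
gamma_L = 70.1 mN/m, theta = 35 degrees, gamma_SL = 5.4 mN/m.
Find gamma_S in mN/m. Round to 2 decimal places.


cos(35 deg) = 0.819152
gamma_S = 5.4 + 70.1 * 0.819152
= 62.82 mN/m

62.82


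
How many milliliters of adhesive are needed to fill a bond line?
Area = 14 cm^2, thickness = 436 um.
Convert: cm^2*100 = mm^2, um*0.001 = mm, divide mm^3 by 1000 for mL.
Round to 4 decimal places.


= (14 * 100) * (436 * 0.001) / 1000
= 0.6104 mL

0.6104


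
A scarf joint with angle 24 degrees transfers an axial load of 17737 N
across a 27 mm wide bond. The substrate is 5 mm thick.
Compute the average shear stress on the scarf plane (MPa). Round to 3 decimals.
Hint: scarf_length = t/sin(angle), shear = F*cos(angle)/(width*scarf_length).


scarf_length = 5 / sin(24 deg) = 12.2930 mm
cos(24 deg) = 0.913545
shear stress = 17737 * 0.913545 / (27 * 12.2930)
= 48.819 MPa

48.819


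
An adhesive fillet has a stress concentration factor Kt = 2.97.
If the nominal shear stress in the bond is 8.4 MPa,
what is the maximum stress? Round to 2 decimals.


Max stress = 8.4 * 2.97 = 24.95 MPa

24.95


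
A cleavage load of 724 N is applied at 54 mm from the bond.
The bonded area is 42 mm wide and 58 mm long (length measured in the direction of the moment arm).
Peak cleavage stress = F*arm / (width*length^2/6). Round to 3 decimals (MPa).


Moment = 724 * 54 = 39096 N*mm
Section modulus = 42 * 3364 / 6 = 141288 / 6 mm^3
Stress = 39096 / (141288 / 6) = 234576 / 141288
= 1.660 MPa

1.660


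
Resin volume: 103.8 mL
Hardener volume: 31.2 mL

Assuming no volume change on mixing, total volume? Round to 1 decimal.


V_total = 103.8 + 31.2 = 135.0 mL

135.0


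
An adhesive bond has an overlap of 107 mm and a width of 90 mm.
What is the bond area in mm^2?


Bond area = overlap * width
= 107 * 90
= 9630 mm^2

9630


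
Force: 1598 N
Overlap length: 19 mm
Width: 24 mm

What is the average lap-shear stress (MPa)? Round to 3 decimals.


Average shear stress = F / (overlap * width)
= 1598 / (19 * 24)
= 3.504 MPa

3.504


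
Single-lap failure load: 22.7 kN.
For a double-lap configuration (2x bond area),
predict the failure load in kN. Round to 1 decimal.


Failure load = 22.7 * 2 = 45.4 kN

45.4


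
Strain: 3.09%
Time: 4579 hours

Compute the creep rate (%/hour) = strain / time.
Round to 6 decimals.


Creep rate = 3.09 / 4579
= 0.000675 %/h

0.000675


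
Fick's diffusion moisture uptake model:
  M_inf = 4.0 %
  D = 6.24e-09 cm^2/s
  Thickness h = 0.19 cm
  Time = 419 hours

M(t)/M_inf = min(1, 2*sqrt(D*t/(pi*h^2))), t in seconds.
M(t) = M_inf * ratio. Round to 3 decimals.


t_sec = 419 * 3600 = 1508400
ratio = 2*sqrt(6.24e-09*1508400/(pi*0.19^2))
= min(1, 0.576172)
= 0.576172
M(t) = 4.0 * 0.576172 = 2.305 %

2.305


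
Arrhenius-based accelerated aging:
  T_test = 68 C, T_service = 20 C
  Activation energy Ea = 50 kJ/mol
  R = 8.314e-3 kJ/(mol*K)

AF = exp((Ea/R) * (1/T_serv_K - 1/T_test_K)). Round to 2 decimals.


T_test_K = 341.15, T_serv_K = 293.15
AF = exp((50/8.314e-3) * (1/293.15 - 1/341.15))
= 17.93

17.93


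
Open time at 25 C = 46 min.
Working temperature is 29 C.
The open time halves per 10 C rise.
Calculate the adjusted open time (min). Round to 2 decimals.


factor = 2^((29 - 25) / 10) = 1.3195
ot = 46 / 1.3195 = 34.86 min

34.86


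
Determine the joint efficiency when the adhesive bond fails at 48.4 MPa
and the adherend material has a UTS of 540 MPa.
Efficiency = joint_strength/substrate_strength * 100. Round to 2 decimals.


Joint efficiency = 48.4 / 540 * 100
= 8.96%

8.96


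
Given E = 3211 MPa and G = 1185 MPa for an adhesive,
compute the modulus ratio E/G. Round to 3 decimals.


E/G ratio = 3211 / 1185 = 2.710

2.710


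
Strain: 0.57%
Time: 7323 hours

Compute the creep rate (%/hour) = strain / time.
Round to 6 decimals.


Creep rate = 0.57 / 7323
= 0.000078 %/h

0.000078


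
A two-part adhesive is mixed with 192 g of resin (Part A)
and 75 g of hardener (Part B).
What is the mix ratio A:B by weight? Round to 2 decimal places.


Mix ratio = mass_A / mass_B
= 192 / 75
= 2.56

2.56


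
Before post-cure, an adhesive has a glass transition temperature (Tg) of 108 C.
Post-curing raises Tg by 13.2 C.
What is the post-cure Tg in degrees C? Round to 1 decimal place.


Tg_post = Tg_base + delta_Tg
= 108 + 13.2
= 121.2 C

121.2


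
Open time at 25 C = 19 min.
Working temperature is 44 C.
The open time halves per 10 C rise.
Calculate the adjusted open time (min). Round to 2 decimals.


factor = 2^((44 - 25) / 10) = 3.7321
ot = 19 / 3.7321 = 5.09 min

5.09


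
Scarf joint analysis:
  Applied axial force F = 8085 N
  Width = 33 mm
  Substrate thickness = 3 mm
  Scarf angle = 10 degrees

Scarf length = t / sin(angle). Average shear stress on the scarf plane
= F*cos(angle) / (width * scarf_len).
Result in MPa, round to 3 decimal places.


Scarf length = 3 / sin(10 deg) = 17.2763 mm
cos(10 deg) = 0.984808
Shear = 8085 * 0.984808 / (33 * 17.2763)
= 13.966 MPa

13.966


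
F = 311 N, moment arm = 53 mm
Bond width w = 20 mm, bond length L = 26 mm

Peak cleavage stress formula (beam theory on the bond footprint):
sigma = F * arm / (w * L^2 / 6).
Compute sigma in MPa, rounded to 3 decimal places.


sigma = (311 * 53) / (20 * 676 / 6)
= 16483 * 6 / 13520
= 98898 / 13520
= 7.315 MPa

7.315


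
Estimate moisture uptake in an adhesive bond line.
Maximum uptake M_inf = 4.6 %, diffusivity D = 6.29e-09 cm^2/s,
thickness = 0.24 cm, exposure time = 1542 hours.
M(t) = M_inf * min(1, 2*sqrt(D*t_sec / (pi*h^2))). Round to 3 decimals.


Convert time: 1542 h = 5551200 s
ratio = min(1, 2*sqrt(6.29e-09*5551200/(pi*0.24^2)))
= 0.878542
M(t) = 4.6 * 0.878542 = 4.041%

4.041


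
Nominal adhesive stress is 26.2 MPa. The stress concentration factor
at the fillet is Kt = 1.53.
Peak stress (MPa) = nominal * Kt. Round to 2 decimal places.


Peak = 26.2 * 1.53 = 40.09 MPa

40.09


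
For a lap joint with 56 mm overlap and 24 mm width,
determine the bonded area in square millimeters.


Area = 56 * 24 = 1344 mm^2

1344


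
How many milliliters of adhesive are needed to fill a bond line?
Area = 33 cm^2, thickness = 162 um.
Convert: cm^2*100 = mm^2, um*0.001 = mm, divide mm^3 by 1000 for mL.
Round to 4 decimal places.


= (33 * 100) * (162 * 0.001) / 1000
= 0.5346 mL

0.5346


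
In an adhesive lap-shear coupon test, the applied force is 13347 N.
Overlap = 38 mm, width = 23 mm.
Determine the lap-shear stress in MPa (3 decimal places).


stress = F / (overlap * width)
= 13347 / (38 * 23)
= 15.271 MPa

15.271


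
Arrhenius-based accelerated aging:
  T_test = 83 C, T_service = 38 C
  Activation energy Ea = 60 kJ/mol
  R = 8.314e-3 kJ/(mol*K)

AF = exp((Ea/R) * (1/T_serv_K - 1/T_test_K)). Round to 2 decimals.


T_test_K = 356.15, T_serv_K = 311.15
AF = exp((60/8.314e-3) * (1/311.15 - 1/356.15))
= 18.74

18.74


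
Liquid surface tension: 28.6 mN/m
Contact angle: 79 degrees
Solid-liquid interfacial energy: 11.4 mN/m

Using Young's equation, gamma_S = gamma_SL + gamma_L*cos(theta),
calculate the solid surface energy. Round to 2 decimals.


gamma_S = 11.4 + 28.6 * cos(79)
= 16.86 mN/m

16.86


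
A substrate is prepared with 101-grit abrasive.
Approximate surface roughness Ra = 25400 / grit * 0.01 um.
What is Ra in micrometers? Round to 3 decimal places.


Ra = 25400 / 101 * 0.01 = 2.515 um

2.515


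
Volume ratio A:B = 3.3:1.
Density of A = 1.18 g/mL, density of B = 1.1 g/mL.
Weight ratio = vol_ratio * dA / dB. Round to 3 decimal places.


Wt ratio = 3.3 * 1.18 / 1.1
= 3.540

3.540


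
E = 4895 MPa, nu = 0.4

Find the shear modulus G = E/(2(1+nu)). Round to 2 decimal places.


G = 4895 / (2 * 1.40)
= 1748.21 MPa

1748.21


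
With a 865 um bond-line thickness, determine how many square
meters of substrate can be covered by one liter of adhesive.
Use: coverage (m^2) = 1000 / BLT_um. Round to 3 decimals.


Coverage = 1000 / 865 = 1.156 m^2

1.156


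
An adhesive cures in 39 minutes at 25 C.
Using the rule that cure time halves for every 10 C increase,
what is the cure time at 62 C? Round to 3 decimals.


Factor = 2^((62 - 25) / 10) = 12.9960
Cure time = 39 / 12.9960
= 3.001 minutes

3.001


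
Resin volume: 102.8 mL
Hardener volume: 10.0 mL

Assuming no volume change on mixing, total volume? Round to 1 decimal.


V_total = 102.8 + 10.0 = 112.8 mL

112.8


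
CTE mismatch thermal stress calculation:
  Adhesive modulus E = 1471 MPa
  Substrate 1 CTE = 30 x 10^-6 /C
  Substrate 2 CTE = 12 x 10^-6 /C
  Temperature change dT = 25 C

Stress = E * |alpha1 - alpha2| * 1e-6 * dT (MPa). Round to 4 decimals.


delta_alpha = |30 - 12| = 18 x 10^-6/C
Stress = 1471 * 18e-6 * 25
= 0.6620 MPa

0.6620


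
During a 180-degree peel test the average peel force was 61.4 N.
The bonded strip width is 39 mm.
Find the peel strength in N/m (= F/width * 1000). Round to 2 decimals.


Peel strength = F/width * 1000
= 61.4 / 39 * 1000
= 1574.36 N/m

1574.36


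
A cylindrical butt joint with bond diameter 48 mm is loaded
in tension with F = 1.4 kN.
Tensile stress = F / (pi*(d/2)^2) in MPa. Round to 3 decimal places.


Area = pi * (48/2)^2 = 1809.5574 mm^2
Stress = 1.4*1000 / 1809.5574
= 0.774 MPa

0.774


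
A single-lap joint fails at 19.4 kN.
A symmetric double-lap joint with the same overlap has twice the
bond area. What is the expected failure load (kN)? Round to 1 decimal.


Double-lap load = 2 * 19.4 = 38.8 kN

38.8


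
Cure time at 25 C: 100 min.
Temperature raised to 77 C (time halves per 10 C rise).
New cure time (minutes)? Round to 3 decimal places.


Acceleration factor = 2^(52/10) = 36.7583
New time = 100 / 36.7583 = 2.720 min

2.720


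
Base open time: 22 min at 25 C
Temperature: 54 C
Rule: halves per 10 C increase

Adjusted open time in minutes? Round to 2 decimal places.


Acceleration = 2^((54-25)/10) = 7.4643
Open time = 22 / 7.4643 = 2.95 min

2.95


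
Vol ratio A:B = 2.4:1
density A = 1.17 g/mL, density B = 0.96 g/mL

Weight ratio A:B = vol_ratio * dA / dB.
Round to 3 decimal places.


Weight ratio = 2.4 * 1.17 / 0.96
= 2.925

2.925


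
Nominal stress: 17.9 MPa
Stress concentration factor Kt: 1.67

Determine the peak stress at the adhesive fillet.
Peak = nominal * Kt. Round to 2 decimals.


Peak stress = 17.9 * 1.67
= 29.89 MPa

29.89


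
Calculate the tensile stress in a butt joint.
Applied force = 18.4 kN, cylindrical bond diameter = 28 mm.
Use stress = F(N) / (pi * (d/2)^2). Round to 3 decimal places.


A = pi * 14.0^2 = 615.7522 mm^2
sigma = 18400.0 / 615.7522 = 29.882 MPa

29.882


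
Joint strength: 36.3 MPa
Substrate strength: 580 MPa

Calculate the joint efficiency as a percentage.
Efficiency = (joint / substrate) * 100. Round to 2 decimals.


Efficiency = (36.3 / 580) * 100 = 6.26%

6.26


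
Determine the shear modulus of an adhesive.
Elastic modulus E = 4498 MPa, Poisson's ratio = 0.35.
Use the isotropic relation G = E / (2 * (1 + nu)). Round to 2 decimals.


G = 4498 / (2*(1+0.35)) = 4498 / 2.70
= 1665.93 MPa

1665.93


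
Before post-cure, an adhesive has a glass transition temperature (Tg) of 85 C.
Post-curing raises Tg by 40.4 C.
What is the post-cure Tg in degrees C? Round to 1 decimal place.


Tg_post = Tg_base + delta_Tg
= 85 + 40.4
= 125.4 C

125.4


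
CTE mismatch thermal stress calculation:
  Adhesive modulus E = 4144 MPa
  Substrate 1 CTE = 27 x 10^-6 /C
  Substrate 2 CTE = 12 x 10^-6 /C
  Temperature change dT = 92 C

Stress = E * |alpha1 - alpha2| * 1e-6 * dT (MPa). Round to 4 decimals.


delta_alpha = |27 - 12| = 15 x 10^-6/C
Stress = 4144 * 15e-6 * 92
= 5.7187 MPa

5.7187


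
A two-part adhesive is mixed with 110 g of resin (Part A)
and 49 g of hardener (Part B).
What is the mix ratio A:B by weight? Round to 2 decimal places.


Mix ratio = mass_A / mass_B
= 110 / 49
= 2.24

2.24


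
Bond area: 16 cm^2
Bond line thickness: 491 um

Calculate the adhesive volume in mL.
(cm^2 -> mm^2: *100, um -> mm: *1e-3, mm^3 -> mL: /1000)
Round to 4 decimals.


V = 16*100 * 491*1e-3 / 1000
= 0.7856 mL

0.7856


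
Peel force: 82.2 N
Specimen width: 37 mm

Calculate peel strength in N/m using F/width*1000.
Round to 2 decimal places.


Peel strength = 82.2 / 37 * 1000 = 2221.62 N/m

2221.62


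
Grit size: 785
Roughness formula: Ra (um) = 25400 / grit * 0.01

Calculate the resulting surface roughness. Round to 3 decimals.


Ra = 25400 / 785 * 0.01
= 0.324 um

0.324


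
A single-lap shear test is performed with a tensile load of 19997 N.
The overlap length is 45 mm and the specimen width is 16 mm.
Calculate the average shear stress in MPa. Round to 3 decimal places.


Shear stress = F / (overlap * width)
= 19997 / (45 * 16)
= 19997 / 720
= 27.774 MPa

27.774


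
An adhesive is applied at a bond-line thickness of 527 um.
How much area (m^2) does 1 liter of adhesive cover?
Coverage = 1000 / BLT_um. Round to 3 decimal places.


Coverage = 1000 / 527 = 1.898 m^2

1.898


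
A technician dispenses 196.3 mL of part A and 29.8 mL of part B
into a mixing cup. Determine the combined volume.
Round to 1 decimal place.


Combined volume = 196.3 + 29.8
= 226.1 mL

226.1


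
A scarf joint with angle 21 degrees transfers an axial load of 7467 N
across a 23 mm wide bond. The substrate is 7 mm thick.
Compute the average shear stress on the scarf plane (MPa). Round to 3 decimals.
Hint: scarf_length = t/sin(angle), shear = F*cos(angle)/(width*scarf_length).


scarf_length = 7 / sin(21 deg) = 19.5330 mm
cos(21 deg) = 0.933580
shear stress = 7467 * 0.933580 / (23 * 19.5330)
= 15.517 MPa

15.517


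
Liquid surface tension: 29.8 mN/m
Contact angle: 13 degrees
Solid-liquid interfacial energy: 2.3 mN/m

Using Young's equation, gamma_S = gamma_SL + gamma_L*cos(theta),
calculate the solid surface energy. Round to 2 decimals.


gamma_S = 2.3 + 29.8 * cos(13)
= 31.34 mN/m

31.34


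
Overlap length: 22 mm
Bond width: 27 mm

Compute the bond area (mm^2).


Bond area = 22 * 27 = 594 mm^2

594


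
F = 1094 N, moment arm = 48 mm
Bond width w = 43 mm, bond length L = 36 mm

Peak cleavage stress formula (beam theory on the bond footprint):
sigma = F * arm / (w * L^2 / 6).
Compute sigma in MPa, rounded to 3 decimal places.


sigma = (1094 * 48) / (43 * 1296 / 6)
= 52512 * 6 / 55728
= 315072 / 55728
= 5.654 MPa

5.654


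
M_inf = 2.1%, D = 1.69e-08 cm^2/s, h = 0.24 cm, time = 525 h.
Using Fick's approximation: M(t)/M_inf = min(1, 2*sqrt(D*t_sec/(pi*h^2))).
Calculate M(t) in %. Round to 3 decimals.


t = 1890000 s
ratio = min(1, 2*sqrt(1.69e-08*1890000/(pi*0.0576)))
= 0.840268
M(t) = 2.1 * 0.840268 = 1.765%

1.765


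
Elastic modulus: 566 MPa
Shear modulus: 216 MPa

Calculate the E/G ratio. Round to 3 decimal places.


E / G = 566 / 216 = 2.620

2.620


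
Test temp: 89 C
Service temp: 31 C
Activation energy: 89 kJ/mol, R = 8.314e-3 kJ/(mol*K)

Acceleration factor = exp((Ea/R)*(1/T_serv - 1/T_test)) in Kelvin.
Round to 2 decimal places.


AF = exp((89/0.008314)*(1/304.15 - 1/362.15))
= 280.56

280.56


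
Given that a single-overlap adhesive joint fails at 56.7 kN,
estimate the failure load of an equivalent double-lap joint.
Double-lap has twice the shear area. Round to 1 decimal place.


Double-lap factor = 2
Expected load = 56.7 * 2 = 113.4 kN

113.4


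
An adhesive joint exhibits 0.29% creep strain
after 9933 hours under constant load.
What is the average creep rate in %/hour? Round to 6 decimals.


Creep rate = strain / time
= 0.29 / 9933
= 0.000029 %/h

0.000029


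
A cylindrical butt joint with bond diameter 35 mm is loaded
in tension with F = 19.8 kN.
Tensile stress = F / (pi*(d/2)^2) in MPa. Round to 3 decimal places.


Area = pi * (35/2)^2 = 962.1128 mm^2
Stress = 19.8*1000 / 962.1128
= 20.580 MPa

20.580


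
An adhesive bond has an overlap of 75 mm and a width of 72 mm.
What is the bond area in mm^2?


Bond area = overlap * width
= 75 * 72
= 5400 mm^2

5400


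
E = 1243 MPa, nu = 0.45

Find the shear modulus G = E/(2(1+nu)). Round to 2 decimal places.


G = 1243 / (2 * 1.45)
= 428.62 MPa

428.62


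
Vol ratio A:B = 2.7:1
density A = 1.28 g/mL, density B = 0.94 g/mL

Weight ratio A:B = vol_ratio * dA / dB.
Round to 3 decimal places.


Weight ratio = 2.7 * 1.28 / 0.94
= 3.677

3.677


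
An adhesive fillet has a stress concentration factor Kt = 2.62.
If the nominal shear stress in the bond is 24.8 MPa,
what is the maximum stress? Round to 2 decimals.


Max stress = 24.8 * 2.62 = 64.98 MPa

64.98


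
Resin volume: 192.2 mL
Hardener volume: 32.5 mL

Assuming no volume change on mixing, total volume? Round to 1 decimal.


V_total = 192.2 + 32.5 = 224.7 mL

224.7


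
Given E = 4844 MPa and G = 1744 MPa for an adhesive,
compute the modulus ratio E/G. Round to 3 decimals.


E/G ratio = 4844 / 1744 = 2.778

2.778


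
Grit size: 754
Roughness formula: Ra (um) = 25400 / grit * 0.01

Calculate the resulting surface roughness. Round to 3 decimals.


Ra = 25400 / 754 * 0.01
= 0.337 um

0.337


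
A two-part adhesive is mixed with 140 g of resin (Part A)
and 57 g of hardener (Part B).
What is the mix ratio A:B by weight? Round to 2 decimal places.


Mix ratio = mass_A / mass_B
= 140 / 57
= 2.46

2.46


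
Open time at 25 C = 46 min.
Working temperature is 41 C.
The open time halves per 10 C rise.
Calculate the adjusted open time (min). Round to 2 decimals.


factor = 2^((41 - 25) / 10) = 3.0314
ot = 46 / 3.0314 = 15.17 min

15.17


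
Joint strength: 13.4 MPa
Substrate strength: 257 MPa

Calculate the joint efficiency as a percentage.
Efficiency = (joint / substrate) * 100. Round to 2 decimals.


Efficiency = (13.4 / 257) * 100 = 5.21%

5.21


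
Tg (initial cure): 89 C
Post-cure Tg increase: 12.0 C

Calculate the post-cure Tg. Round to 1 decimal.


Post-cure Tg = 89 + 12.0 = 101.0 C

101.0


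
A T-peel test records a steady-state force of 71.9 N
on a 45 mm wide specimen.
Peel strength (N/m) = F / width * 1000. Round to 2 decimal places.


Peel strength = 71.9 / 45 * 1000
= 1597.78 N/m

1597.78


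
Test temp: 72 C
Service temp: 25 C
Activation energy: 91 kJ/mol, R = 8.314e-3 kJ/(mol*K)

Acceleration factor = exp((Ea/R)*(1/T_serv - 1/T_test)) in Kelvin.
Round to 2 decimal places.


AF = exp((91/0.008314)*(1/298.15 - 1/345.15))
= 148.27

148.27


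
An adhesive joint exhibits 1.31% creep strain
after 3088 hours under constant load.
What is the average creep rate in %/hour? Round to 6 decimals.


Creep rate = strain / time
= 1.31 / 3088
= 0.000424 %/h

0.000424


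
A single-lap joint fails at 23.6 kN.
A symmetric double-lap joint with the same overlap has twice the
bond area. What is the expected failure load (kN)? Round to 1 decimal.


Double-lap load = 2 * 23.6 = 47.2 kN

47.2


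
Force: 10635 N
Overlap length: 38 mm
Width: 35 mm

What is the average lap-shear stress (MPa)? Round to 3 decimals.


Average shear stress = F / (overlap * width)
= 10635 / (38 * 35)
= 7.996 MPa

7.996


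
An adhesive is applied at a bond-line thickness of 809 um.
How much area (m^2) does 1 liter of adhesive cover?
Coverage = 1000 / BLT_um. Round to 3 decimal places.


Coverage = 1000 / 809 = 1.236 m^2

1.236


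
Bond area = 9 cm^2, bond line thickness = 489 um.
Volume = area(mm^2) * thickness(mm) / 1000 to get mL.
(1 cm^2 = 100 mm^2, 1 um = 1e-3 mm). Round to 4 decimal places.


area_mm2 = 9 * 100 = 900
blt_mm = 489 * 1e-3 = 0.489
vol_mm3 = 900 * 0.489 = 440.1
vol_mL = 440.1 / 1000 = 0.4401 mL

0.4401


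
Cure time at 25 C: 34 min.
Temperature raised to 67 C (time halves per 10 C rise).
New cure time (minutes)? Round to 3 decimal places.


Acceleration factor = 2^(42/10) = 18.3792
New time = 34 / 18.3792 = 1.850 min

1.850


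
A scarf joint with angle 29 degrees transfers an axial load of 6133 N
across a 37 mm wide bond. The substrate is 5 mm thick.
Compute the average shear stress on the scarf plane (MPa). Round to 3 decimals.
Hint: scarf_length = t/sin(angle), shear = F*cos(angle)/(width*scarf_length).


scarf_length = 5 / sin(29 deg) = 10.3133 mm
cos(29 deg) = 0.874620
shear stress = 6133 * 0.874620 / (37 * 10.3133)
= 14.057 MPa

14.057


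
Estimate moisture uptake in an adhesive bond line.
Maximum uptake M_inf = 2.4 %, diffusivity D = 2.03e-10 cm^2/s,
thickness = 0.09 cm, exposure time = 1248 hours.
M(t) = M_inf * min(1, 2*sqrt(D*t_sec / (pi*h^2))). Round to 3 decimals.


Convert time: 1248 h = 4492800 s
ratio = min(1, 2*sqrt(2.03e-10*4492800/(pi*0.09^2)))
= 0.378634
M(t) = 2.4 * 0.378634 = 0.909%

0.909


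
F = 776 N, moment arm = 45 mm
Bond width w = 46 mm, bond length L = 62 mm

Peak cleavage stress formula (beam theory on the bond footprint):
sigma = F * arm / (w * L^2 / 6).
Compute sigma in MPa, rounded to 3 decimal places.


sigma = (776 * 45) / (46 * 3844 / 6)
= 34920 * 6 / 176824
= 209520 / 176824
= 1.185 MPa

1.185


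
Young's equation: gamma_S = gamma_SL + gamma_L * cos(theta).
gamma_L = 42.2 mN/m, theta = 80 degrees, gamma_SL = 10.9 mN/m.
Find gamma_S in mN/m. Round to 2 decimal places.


cos(80 deg) = 0.173648
gamma_S = 10.9 + 42.2 * 0.173648
= 18.23 mN/m

18.23


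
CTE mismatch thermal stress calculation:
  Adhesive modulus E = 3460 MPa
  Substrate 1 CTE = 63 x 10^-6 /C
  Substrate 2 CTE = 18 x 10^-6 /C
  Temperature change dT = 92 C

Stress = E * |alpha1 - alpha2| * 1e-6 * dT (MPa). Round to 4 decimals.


delta_alpha = |63 - 18| = 45 x 10^-6/C
Stress = 3460 * 45e-6 * 92
= 14.3244 MPa

14.3244


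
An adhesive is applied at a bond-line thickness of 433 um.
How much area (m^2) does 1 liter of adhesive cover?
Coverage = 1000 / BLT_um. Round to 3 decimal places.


Coverage = 1000 / 433 = 2.309 m^2

2.309


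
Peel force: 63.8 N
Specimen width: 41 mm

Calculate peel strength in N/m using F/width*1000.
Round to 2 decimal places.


Peel strength = 63.8 / 41 * 1000 = 1556.10 N/m

1556.10


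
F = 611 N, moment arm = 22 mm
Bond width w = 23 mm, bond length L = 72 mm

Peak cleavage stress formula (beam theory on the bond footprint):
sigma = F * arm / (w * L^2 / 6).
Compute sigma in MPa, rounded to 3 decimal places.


sigma = (611 * 22) / (23 * 5184 / 6)
= 13442 * 6 / 119232
= 80652 / 119232
= 0.676 MPa

0.676


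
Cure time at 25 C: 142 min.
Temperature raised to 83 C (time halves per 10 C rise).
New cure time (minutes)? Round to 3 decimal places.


Acceleration factor = 2^(58/10) = 55.7152
New time = 142 / 55.7152 = 2.549 min

2.549


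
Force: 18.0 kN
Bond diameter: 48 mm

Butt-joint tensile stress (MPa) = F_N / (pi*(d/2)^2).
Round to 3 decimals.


F_N = 18.0 * 1000 = 18000.0 N
A = pi*(24.0)^2 = 1809.5574 mm^2
stress = 18000.0 / 1809.5574 = 9.947 MPa

9.947


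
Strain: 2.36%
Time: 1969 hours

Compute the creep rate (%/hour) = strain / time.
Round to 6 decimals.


Creep rate = 2.36 / 1969
= 0.001199 %/h

0.001199


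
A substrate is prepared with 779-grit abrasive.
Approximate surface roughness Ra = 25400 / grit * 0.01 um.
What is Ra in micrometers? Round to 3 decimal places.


Ra = 25400 / 779 * 0.01 = 0.326 um

0.326


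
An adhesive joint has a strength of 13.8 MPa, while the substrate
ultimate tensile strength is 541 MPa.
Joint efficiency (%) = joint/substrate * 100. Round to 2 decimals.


Efficiency = 13.8 / 541 * 100
= 2.55%

2.55


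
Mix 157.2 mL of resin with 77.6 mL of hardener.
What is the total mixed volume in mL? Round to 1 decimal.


Total = 157.2 + 77.6 = 234.8 mL

234.8


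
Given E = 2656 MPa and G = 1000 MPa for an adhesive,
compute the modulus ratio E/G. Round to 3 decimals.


E/G ratio = 2656 / 1000 = 2.656

2.656


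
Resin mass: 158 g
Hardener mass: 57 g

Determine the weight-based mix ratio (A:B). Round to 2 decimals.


Ratio = 158 / 57 = 2.77

2.77


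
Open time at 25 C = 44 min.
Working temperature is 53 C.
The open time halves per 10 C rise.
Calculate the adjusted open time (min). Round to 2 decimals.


factor = 2^((53 - 25) / 10) = 6.9644
ot = 44 / 6.9644 = 6.32 min

6.32


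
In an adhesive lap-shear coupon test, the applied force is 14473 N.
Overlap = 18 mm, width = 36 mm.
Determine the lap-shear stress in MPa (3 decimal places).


stress = F / (overlap * width)
= 14473 / (18 * 36)
= 22.335 MPa

22.335


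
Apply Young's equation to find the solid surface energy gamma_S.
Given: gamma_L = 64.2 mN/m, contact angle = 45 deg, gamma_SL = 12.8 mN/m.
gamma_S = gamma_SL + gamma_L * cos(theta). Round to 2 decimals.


theta_rad = 45 * pi/180 = 0.785398
gamma_S = 12.8 + 64.2 * cos(0.785398)
= 58.20 mN/m

58.20


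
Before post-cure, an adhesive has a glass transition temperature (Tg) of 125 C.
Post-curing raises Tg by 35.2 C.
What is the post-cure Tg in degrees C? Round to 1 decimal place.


Tg_post = Tg_base + delta_Tg
= 125 + 35.2
= 160.2 C

160.2


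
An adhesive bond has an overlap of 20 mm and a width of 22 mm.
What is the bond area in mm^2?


Bond area = overlap * width
= 20 * 22
= 440 mm^2

440


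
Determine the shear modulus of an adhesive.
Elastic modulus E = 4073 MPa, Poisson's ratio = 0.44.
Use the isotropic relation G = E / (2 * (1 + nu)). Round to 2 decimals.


G = 4073 / (2*(1+0.44)) = 4073 / 2.88
= 1414.24 MPa

1414.24


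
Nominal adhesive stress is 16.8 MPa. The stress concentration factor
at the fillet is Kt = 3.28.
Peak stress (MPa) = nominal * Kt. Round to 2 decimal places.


Peak = 16.8 * 3.28 = 55.10 MPa

55.10


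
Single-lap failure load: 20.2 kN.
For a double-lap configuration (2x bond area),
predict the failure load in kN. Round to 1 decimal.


Failure load = 20.2 * 2 = 40.4 kN

40.4


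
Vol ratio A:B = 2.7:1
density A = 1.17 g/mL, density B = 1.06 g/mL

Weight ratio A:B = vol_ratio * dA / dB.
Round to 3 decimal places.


Weight ratio = 2.7 * 1.17 / 1.06
= 2.980

2.980


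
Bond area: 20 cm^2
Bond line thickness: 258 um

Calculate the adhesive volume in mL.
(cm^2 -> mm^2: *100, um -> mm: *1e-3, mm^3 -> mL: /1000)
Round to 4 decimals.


V = 20*100 * 258*1e-3 / 1000
= 0.5160 mL

0.5160


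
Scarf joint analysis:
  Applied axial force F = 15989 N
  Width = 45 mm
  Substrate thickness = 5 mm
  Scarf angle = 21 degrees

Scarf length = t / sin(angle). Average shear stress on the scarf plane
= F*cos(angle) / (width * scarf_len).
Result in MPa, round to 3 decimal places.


Scarf length = 5 / sin(21 deg) = 13.9521 mm
cos(21 deg) = 0.933580
Shear = 15989 * 0.933580 / (45 * 13.9521)
= 23.775 MPa

23.775


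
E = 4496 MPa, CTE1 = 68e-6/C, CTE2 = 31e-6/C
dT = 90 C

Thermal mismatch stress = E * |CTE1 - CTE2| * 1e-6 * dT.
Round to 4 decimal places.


= 4496 * 37e-6 * 90
= 14.9717 MPa

14.9717


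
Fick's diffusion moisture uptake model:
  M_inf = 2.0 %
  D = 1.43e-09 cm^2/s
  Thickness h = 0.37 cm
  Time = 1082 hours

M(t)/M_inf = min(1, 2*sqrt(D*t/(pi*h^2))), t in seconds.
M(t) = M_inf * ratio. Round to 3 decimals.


t_sec = 1082 * 3600 = 3895200
ratio = 2*sqrt(1.43e-09*3895200/(pi*0.37^2))
= min(1, 0.227607)
= 0.227607
M(t) = 2.0 * 0.227607 = 0.455 %

0.455


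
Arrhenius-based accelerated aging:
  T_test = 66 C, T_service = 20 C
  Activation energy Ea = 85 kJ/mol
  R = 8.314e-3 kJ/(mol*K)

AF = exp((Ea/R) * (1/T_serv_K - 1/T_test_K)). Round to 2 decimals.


T_test_K = 339.15, T_serv_K = 293.15
AF = exp((85/8.314e-3) * (1/293.15 - 1/339.15))
= 113.33

113.33


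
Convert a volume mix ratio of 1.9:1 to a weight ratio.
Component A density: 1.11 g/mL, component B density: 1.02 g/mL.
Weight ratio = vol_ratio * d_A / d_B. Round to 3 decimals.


= 1.9 * 1.11 / 1.02 = 2.068

2.068


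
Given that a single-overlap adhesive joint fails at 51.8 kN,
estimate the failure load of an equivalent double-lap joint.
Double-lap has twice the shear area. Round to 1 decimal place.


Double-lap factor = 2
Expected load = 51.8 * 2 = 103.6 kN

103.6


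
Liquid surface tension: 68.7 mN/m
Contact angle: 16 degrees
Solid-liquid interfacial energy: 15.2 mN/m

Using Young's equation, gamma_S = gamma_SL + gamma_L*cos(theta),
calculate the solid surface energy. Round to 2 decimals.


gamma_S = 15.2 + 68.7 * cos(16)
= 81.24 mN/m

81.24


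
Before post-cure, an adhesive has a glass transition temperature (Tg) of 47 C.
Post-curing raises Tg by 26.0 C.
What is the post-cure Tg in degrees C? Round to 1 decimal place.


Tg_post = Tg_base + delta_Tg
= 47 + 26.0
= 73.0 C

73.0


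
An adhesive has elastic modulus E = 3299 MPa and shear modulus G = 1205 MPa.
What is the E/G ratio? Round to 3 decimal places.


E/G = 3299 / 1205 = 2.738

2.738


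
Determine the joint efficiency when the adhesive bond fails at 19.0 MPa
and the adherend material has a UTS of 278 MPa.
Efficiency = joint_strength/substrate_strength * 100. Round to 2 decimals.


Joint efficiency = 19.0 / 278 * 100
= 6.83%

6.83


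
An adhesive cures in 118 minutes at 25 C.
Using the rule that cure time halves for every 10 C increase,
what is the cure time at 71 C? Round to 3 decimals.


Factor = 2^((71 - 25) / 10) = 24.2515
Cure time = 118 / 24.2515
= 4.866 minutes

4.866


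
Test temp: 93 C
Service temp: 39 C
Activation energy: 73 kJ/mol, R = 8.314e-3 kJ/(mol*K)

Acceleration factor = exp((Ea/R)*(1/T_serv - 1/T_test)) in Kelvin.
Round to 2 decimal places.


AF = exp((73/0.008314)*(1/312.15 - 1/366.15))
= 63.33

63.33


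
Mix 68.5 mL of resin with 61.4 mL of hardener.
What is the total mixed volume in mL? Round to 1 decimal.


Total = 68.5 + 61.4 = 129.9 mL

129.9


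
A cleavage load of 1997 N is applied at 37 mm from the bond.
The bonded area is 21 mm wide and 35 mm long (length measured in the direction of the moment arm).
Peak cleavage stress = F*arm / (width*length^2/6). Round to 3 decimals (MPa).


Moment = 1997 * 37 = 73889 N*mm
Section modulus = 21 * 1225 / 6 = 25725 / 6 mm^3
Stress = 73889 / (25725 / 6) = 443334 / 25725
= 17.234 MPa

17.234


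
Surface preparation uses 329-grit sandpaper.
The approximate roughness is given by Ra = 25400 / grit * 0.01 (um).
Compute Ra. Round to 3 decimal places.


Ra = 25400 / 329 * 0.01
= 254 / 329
= 0.772 um

0.772


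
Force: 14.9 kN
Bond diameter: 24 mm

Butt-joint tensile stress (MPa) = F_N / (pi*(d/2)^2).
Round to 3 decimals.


F_N = 14.9 * 1000 = 14900.0 N
A = pi*(12.0)^2 = 452.3893 mm^2
stress = 14900.0 / 452.3893 = 32.936 MPa

32.936


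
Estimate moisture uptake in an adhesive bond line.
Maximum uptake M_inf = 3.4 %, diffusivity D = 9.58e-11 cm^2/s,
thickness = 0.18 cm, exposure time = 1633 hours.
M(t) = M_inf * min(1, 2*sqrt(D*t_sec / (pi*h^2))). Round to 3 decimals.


Convert time: 1633 h = 5878800 s
ratio = min(1, 2*sqrt(9.58e-11*5878800/(pi*0.18^2)))
= 0.148768
M(t) = 3.4 * 0.148768 = 0.506%

0.506


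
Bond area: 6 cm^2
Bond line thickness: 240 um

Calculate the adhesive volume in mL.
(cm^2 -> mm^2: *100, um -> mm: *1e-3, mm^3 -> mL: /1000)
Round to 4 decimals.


V = 6*100 * 240*1e-3 / 1000
= 0.1440 mL

0.1440


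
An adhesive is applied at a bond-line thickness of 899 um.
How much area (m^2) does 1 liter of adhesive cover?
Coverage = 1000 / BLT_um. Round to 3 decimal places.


Coverage = 1000 / 899 = 1.112 m^2

1.112


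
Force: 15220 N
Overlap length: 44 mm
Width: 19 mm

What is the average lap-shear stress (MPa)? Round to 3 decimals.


Average shear stress = F / (overlap * width)
= 15220 / (44 * 19)
= 18.206 MPa

18.206


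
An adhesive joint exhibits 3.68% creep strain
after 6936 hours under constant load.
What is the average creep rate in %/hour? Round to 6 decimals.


Creep rate = strain / time
= 3.68 / 6936
= 0.000531 %/h

0.000531


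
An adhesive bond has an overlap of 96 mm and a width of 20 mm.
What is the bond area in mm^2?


Bond area = overlap * width
= 96 * 20
= 1920 mm^2

1920


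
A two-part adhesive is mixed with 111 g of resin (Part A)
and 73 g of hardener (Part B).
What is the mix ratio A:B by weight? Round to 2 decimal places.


Mix ratio = mass_A / mass_B
= 111 / 73
= 1.52

1.52


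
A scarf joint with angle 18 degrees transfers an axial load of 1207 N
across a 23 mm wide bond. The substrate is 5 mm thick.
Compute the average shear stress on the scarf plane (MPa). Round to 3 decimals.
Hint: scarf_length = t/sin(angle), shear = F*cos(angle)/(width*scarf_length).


scarf_length = 5 / sin(18 deg) = 16.1803 mm
cos(18 deg) = 0.951057
shear stress = 1207 * 0.951057 / (23 * 16.1803)
= 3.085 MPa

3.085


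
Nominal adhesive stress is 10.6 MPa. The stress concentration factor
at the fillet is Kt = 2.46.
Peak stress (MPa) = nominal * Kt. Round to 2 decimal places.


Peak = 10.6 * 2.46 = 26.08 MPa

26.08


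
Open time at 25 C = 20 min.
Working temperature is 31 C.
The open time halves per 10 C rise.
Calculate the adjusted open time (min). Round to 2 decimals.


factor = 2^((31 - 25) / 10) = 1.5157
ot = 20 / 1.5157 = 13.20 min

13.20


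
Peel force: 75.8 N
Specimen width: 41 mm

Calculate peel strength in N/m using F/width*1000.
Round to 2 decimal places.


Peel strength = 75.8 / 41 * 1000 = 1848.78 N/m

1848.78


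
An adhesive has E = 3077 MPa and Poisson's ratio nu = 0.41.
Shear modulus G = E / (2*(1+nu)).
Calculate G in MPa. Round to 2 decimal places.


G = 3077 / (2*(1+0.41))
= 3077 / 2.82
= 1091.13 MPa

1091.13


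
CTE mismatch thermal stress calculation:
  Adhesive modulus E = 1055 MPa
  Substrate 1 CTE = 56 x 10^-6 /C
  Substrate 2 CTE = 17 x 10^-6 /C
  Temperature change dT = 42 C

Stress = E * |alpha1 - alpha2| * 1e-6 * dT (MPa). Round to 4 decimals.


delta_alpha = |56 - 17| = 39 x 10^-6/C
Stress = 1055 * 39e-6 * 42
= 1.7281 MPa

1.7281


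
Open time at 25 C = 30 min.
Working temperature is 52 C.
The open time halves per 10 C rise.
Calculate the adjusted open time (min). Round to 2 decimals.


factor = 2^((52 - 25) / 10) = 6.4980
ot = 30 / 6.4980 = 4.62 min

4.62


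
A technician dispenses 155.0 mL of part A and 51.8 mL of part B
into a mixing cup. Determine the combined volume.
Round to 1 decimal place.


Combined volume = 155.0 + 51.8
= 206.8 mL

206.8


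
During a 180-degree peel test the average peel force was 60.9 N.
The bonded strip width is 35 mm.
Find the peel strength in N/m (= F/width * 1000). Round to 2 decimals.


Peel strength = F/width * 1000
= 60.9 / 35 * 1000
= 1740.00 N/m

1740.00
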